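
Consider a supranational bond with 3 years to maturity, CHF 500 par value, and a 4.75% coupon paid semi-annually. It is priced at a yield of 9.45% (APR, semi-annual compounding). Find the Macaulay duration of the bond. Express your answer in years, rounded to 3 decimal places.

Periodic yield y = 0.04725. Discount each cash flow and weight by its period:
  t   CF        PV=CF/(1+0.04725)^t    t·PV
  1       11.875        11.3392        11.3392
  2       11.875        10.8276        21.6552
  3       11.875        10.3391        31.0173
  4       11.875         9.8726        39.4905
  5       11.875         9.4272        47.1359
  6      511.875       388.0268     2,328.1607
  Σ                    439.8325     2,478.7988
Price P = Σ PV = 439.8325.
Macaulay duration = Σ(t·PV) / P = 2,478.7988 / 439.8325 = 5.63578 half-year periods.
In years: 5.63578 / 2 = 2.81789 years.

2.818 years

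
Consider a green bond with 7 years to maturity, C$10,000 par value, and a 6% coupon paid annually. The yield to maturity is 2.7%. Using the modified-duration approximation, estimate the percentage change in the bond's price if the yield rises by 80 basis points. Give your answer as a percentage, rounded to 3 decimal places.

-4.695%

Periodic yield y = 0.027. Modified duration first:
  t   CF        PV=CF/(1+0.027)^t    t·PV
  1       600.00       584.2259       584.2259
  2       600.00       568.8665     1,137.7330
  3       600.00       553.9109     1,661.7327
  4       600.00       539.3485     2,157.3940
  5       600.00       525.1689     2,625.8447
  6       600.00       511.3622     3,068.1730
  7    10,600.00     8,796.5578    61,575.9045
  Σ                 12,079.4407    72,811.0078
P = 12,079.4407; D_Mac = 6.02768 yrs; D_mod = 6.02768/(1+0.027) = 5.86921 yrs.
ΔP/P ≈ -D_mod · Δy = -5.86921 × (+0.008) = -0.046954 = -4.6954%.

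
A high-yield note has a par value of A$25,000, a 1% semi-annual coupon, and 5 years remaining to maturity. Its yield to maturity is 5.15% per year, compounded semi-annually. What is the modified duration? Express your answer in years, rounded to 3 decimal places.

Periodic yield y = 0.02575. First find Macaulay duration:
  t   CF        PV=CF/(1+0.02575)^t    t·PV
  1       125.00       121.8621       121.8621
  2       125.00       118.8029       237.6058
  3       125.00       115.8205       347.4615
  4       125.00       112.9130       451.6520
  5       125.00       110.0785       550.3924
  6       125.00       107.3151       643.8906
  7       125.00       104.6211       732.3478
  8       125.00       101.9947       815.9580
  9       125.00        99.4343       894.9088
  10   25,125.00    19,484.5695   194,845.6947
  Σ                 20,477.4116   199,641.7735
P = 20,477.4116; Macaulay duration = 199,641.7735 / 20,477.4116 = 9.74937 half-year periods = 4.87468 years.
Modified duration = D_Mac / (1 + y) = 4.87468 / 1.02575 = 4.75231 years.

4.752 years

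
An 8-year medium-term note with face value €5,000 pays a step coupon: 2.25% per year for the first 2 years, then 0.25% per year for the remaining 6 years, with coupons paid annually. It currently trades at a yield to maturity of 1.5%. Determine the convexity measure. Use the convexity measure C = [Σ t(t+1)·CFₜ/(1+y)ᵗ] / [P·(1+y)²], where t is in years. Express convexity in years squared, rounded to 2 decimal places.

66.33

With y = 0.015:
  t   CF        PV=CF/(1+0.015)^t    t·PV        t(t+1)·PV
  1       112.50       110.8374       110.8374         221.6749
  2       112.50       109.1994       218.3989         655.1967
  3        12.50        11.9540        35.8619         143.4475
  4        12.50        11.7773        47.1092         235.5461
  5        12.50        11.6033        58.0163         348.0976
  6        12.50        11.4318        68.5907         480.1347
  7        12.50        11.2628        78.8398         630.7188
  8     5,012.50     4,449.6520    35,597.2161     320,374.9446
  Σ                  4,727.7180    36,214.8703     323,089.7608
P = 4,727.7180.
Convexity = Σ t(t+1)·PV / [P·(1+y)²] = 323,089.7608 / (4,727.7180 × 1.030225) = 66.33451.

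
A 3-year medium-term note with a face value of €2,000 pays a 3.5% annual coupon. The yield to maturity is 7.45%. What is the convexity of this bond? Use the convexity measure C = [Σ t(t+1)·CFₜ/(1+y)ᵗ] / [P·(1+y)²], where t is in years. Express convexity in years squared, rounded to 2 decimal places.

9.90

With y = 0.0745:
  t   CF        PV=CF/(1+0.0745)^t    t·PV        t(t+1)·PV
  1        70.00        65.1466        65.1466         130.2932
  2        70.00        60.6297       121.2593         363.7780
  3     2,070.00     1,668.5956     5,005.7867      20,023.1468
  Σ                  1,794.3718     5,192.1926      20,517.2180
P = 1,794.3718.
Convexity = Σ t(t+1)·PV / [P·(1+y)²] = 20,517.2180 / (1,794.3718 × 1.154550) = 9.90360.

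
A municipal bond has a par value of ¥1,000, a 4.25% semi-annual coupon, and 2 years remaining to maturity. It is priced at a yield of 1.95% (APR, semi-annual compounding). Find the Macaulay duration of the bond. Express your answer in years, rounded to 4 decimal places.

Periodic yield y = 0.00975. Discount each cash flow and weight by its period:
  t   CF        PV=CF/(1+0.00975)^t    t·PV
  1        21.25        21.0448        21.0448
  2        21.25        20.8416        41.6832
  3        21.25        20.6404        61.9211
  4     1,021.25       982.3735     3,929.4939
  Σ                  1,044.9002     4,054.1430
Price P = Σ PV = 1,044.9002.
Macaulay duration = Σ(t·PV) / P = 4,054.1430 / 1,044.9002 = 3.87993 half-year periods.
In years: 3.87993 / 2 = 1.93997 years.

1.9400 years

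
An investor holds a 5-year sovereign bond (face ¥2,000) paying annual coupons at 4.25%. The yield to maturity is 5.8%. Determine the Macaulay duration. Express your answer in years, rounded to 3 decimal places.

Periodic yield y = 0.058. Discount each cash flow and weight by its year:
  t   CF        PV=CF/(1+0.058)^t    t·PV
  1        85.00        80.3403        80.3403
  2        85.00        75.9360       151.8720
  3        85.00        71.7731       215.3194
  4        85.00        67.8385       271.3540
  5     2,085.00     1,572.8153     7,864.0764
  Σ                  1,868.7032     8,582.9621
Price P = Σ PV = 1,868.7032.
Macaulay duration = Σ(t·PV) / P = 8,582.9621 / 1,868.7032 = 4.59300 years.

4.593 years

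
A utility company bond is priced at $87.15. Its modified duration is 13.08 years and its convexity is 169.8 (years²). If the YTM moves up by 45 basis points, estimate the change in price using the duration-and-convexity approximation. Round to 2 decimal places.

Duration effect: -D_mod·Δy = -13.08 × (+0.0045) = -0.058860
Convexity effect: ½·C·(Δy)² = 0.5 × 169.8 × (0.0045)² = +0.001719225
ΔP/P ≈ -0.058860 + 0.001719225 = -0.057140775
ΔP ≈ 87.15 × (-0.057140775) = -4.97981854125.

-$4.98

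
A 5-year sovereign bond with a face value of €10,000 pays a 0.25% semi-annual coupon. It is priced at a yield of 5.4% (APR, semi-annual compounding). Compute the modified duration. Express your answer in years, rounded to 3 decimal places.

4.837 years

Periodic yield y = 0.027. First find Macaulay duration:
  t   CF        PV=CF/(1+0.027)^t    t·PV
  1        12.50        12.1714        12.1714
  2        12.50        11.8514        23.7028
  3        12.50        11.5398        34.6194
  4        12.50        11.2364        44.9457
  5        12.50        10.9410        54.7051
  6        12.50        10.6534        63.9203
  7        12.50        10.3733        72.6131
  8        12.50        10.1006        80.8047
  9        12.50         9.8350        88.5153
  10   10,012.50     7,670.7547    76,707.5467
  Σ                  7,769.4570    77,183.5444
P = 7,769.4570; Macaulay duration = 77,183.5444 / 7,769.4570 = 9.93423 half-year periods = 4.96711 years.
Modified duration = D_Mac / (1 + y) = 4.96711 / 1.027 = 4.83653 years.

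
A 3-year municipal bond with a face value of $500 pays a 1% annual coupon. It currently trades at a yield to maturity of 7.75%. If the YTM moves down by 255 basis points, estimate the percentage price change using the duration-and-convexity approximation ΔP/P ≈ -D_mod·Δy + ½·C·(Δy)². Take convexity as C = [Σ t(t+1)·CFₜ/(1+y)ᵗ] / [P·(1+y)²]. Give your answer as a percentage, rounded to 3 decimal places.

With y = 0.0775:
  t   CF        PV=CF/(1+0.0775)^t    t·PV        t(t+1)·PV
  1         5.00         4.6404         4.6404           9.2807
  2         5.00         4.3066         8.6132          25.8397
  3       505.00       403.6821     1,211.0464       4,844.1857
  Σ                    412.6291     1,224.3000       4,879.3061
P = 412.6291; D_Mac = 2.96707 yrs; D_mod = 2.75366 yrs; C = 10.18506.
Duration effect: -2.75366 × (-0.0255) = +0.070218
Convexity effect: 0.5 × 10.18506 × (-0.0255)² = +0.0033114
ΔP/P ≈ +0.070218 + 0.0033114 = +0.073530 = +7.3530%.

+7.353%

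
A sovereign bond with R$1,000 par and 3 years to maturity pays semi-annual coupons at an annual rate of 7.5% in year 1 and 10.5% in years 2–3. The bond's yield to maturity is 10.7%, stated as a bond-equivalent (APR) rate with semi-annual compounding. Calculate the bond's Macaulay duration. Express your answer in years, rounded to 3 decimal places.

Periodic yield y = 0.0535. Discount each cash flow and weight by its period:
  t   CF        PV=CF/(1+0.0535)^t    t·PV
  1        37.50        35.5956        35.5956
  2        37.50        33.7880        67.5760
  3        52.50        44.9010       134.7029
  4        52.50        42.6208       170.4830
  5        52.50        40.4563       202.2817
  6     1,052.50       769.8655     4,619.1931
  Σ                    967.2272     5,229.8323
Price P = Σ PV = 967.2272.
Macaulay duration = Σ(t·PV) / P = 5,229.8323 / 967.2272 = 5.40704 half-year periods.
In years: 5.40704 / 2 = 2.70352 years.

2.704 years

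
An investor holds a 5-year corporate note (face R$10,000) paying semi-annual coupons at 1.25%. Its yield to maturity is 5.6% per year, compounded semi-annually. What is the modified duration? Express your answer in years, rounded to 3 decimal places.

Periodic yield y = 0.028. First find Macaulay duration:
  t   CF        PV=CF/(1+0.028)^t    t·PV
  1        62.50        60.7977        60.7977
  2        62.50        59.1417       118.2834
  3        62.50        57.5308       172.5925
  4        62.50        55.9638       223.8554
  5        62.50        54.4395       272.1977
  6        62.50        52.9568       317.7405
  7        62.50        51.5143       360.6004
  8        62.50        50.1112       400.8899
  9        62.50        48.7463       438.7170
  10   10,062.50     7,634.3971    76,343.9712
  Σ                  8,125.5994    78,709.6457
P = 8,125.5994; Macaulay duration = 78,709.6457 / 8,125.5994 = 9.68663 half-year periods = 4.84331 years.
Modified duration = D_Mac / (1 + y) = 4.84331 / 1.028 = 4.71139 years.

4.711 years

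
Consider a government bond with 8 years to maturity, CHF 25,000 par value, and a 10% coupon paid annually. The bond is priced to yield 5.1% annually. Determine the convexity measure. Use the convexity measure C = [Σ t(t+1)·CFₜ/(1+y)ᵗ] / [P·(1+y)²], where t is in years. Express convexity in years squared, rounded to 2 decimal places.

With y = 0.051:
  t   CF        PV=CF/(1+0.051)^t    t·PV        t(t+1)·PV
  1     2,500.00     2,378.6870     2,378.6870       4,757.3739
  2     2,500.00     2,263.2607     4,526.5213      13,579.5640
  3     2,500.00     2,153.4355     6,460.3064      25,841.2255
  4     2,500.00     2,048.9395     8,195.7582      40,978.7909
  5     2,500.00     1,949.5143     9,747.5716      58,485.4295
  6     2,500.00     1,854.9137    11,129.4823      77,906.3761
  7     2,500.00     1,764.9036    12,354.3254      98,834.6033
  8    27,500.00    18,471.8743   147,774.9948   1,329,974.9528
  Σ                 32,885.5286   202,567.6469   1,650,358.3160
P = 32,885.5286.
Convexity = Σ t(t+1)·PV / [P·(1+y)²] = 1,650,358.3160 / (32,885.5286 × 1.104601) = 45.43264.

45.43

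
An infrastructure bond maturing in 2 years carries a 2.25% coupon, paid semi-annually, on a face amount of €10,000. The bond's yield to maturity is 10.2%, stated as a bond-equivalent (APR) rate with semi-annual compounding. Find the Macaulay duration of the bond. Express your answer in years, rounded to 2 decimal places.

Periodic yield y = 0.051. Discount each cash flow and weight by its period:
  t   CF        PV=CF/(1+0.051)^t    t·PV
  1       112.50       107.0409       107.0409
  2       112.50       101.8467       203.6935
  3       112.50        96.9046       290.7138
  4    10,112.50     8,287.9605    33,151.8418
  Σ                  8,593.7527    33,753.2900
Price P = Σ PV = 8,593.7527.
Macaulay duration = Σ(t·PV) / P = 33,753.2900 / 8,593.7527 = 3.92765 half-year periods.
In years: 3.92765 / 2 = 1.96383 years.

1.96 years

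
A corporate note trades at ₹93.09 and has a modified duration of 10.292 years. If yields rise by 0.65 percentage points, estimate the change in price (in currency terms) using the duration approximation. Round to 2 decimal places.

Duration approximation: ΔP/P ≈ -D_mod · Δy = -10.292 × (+0.0065) = -0.066898.
ΔP ≈ 93.09 × (-0.066898) = -6.22753482.

-₹6.23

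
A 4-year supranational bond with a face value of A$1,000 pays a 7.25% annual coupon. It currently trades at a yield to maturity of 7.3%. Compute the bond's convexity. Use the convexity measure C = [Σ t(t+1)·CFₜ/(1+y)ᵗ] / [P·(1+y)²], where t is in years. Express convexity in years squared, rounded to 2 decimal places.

15.14

With y = 0.073:
  t   CF        PV=CF/(1+0.073)^t    t·PV        t(t+1)·PV
  1        72.50        67.5676        67.5676         135.1351
  2        72.50        62.9707       125.9414         377.8242
  3        72.50        58.6866       176.0598         704.2390
  4     1,072.50       809.0929     3,236.3718      16,181.8589
  Σ                    998.3178     3,605.9405      17,399.0572
P = 998.3178.
Convexity = Σ t(t+1)·PV / [P·(1+y)²] = 17,399.0572 / (998.3178 × 1.151329) = 15.13762.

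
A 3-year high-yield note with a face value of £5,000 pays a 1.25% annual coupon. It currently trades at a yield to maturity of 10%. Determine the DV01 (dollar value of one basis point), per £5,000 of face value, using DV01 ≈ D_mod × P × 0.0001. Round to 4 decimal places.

£1.0519

Periodic yield y = 0.1.
  t   CF        PV=CF/(1+0.1)^t    t·PV
  1        62.50        56.8182        56.8182
  2        62.50        51.6529       103.3058
  3     5,062.50     3,803.5312    11,410.5935
  Σ                  3,912.0023    11,570.7175
P = 3,912.0023; D_Mac = 2.95775 yrs; D_mod = 2.68886 yrs.
DV01 ≈ 2.68886 × 3,912.0023 × 0.0001 = 1.051883.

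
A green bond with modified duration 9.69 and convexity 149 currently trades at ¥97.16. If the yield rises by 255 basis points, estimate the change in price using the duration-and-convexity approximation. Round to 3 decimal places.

Duration effect: -D_mod·Δy = -9.69 × (+0.0255) = -0.247095
Convexity effect: ½·C·(Δy)² = 0.5 × 149 × (0.0255)² = +0.048443625
ΔP/P ≈ -0.247095 + 0.048443625 = -0.198651375
ΔP ≈ 97.16 × (-0.198651375) = -19.300967595.

-¥19.301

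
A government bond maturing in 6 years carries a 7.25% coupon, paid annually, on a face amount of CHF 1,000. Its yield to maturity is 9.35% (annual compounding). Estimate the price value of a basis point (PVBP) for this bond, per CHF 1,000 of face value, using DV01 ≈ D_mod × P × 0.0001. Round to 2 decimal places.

Periodic yield y = 0.0935.
  t   CF        PV=CF/(1+0.0935)^t    t·PV
  1        72.50        66.3009        66.3009
  2        72.50        60.6318       121.2636
  3        72.50        55.4475       166.3424
  4        72.50        50.7064       202.8256
  5        72.50        46.3707       231.8537
  6     1,072.50       627.3134     3,763.8805
  Σ                    906.7707     4,552.4667
P = 906.7707; D_Mac = 5.02053 yrs; D_mod = 4.59125 yrs.
DV01 ≈ 4.59125 × 906.7707 × 0.0001 = 0.416321.

CHF 0.42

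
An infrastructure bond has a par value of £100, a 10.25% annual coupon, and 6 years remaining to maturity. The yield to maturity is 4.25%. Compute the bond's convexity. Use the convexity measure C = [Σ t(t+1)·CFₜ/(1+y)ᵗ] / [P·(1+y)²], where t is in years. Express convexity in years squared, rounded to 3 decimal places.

With y = 0.0425:
  t   CF        PV=CF/(1+0.0425)^t    t·PV        t(t+1)·PV
  1        10.25         9.8321         9.8321          19.6643
  2        10.25         9.4313        18.8626          56.5878
  3        10.25         9.0468        27.1404         108.5618
  4        10.25         8.6780        34.7120         173.5600
  5        10.25         8.3242        41.6211         249.7266
  6       110.25        85.8860       515.3158       3,607.2107
  Σ                    131.1984       647.4841       4,215.3111
P = 131.1984.
Convexity = Σ t(t+1)·PV / [P·(1+y)²] = 4,215.3111 / (131.1984 × 1.086806) = 29.56302.

29.563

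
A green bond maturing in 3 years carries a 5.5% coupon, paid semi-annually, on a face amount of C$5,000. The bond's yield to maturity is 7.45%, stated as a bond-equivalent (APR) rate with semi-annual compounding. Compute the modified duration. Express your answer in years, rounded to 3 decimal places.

Periodic yield y = 0.03725. First find Macaulay duration:
  t   CF        PV=CF/(1+0.03725)^t    t·PV
  1       137.50       132.5621       132.5621
  2       137.50       127.8015       255.6029
  3       137.50       123.2118       369.6355
  4       137.50       118.7870       475.1480
  5       137.50       114.5211       572.6055
  6     5,137.50     4,125.2586    24,751.5513
  Σ                  4,742.1420    26,557.1053
P = 4,742.1420; Macaulay duration = 26,557.1053 / 4,742.1420 = 5.60023 half-year periods = 2.80012 years.
Modified duration = D_Mac / (1 + y) = 2.80012 / 1.03725 = 2.69956 years.

2.700 years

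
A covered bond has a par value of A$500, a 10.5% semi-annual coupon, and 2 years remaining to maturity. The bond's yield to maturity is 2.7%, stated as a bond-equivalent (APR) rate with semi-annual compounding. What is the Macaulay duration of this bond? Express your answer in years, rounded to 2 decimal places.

Periodic yield y = 0.0135. Discount each cash flow and weight by its period:
  t   CF        PV=CF/(1+0.0135)^t    t·PV
  1        26.25        25.9003        25.9003
  2        26.25        25.5553        51.1107
  3        26.25        25.2149        75.6448
  4       526.25       498.7663     1,995.0652
  Σ                    575.4369     2,147.7211
Price P = Σ PV = 575.4369.
Macaulay duration = Σ(t·PV) / P = 2,147.7211 / 575.4369 = 3.73233 half-year periods.
In years: 3.73233 / 2 = 1.86617 years.

1.87 years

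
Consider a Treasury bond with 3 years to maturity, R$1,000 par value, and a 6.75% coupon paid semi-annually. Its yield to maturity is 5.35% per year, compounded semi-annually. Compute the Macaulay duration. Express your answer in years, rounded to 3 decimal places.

2.771 years

Periodic yield y = 0.02675. Discount each cash flow and weight by its period:
  t   CF        PV=CF/(1+0.02675)^t    t·PV
  1        33.75        32.8707        32.8707
  2        33.75        32.0143        64.0287
  3        33.75        31.1803        93.5408
  4        33.75        30.3679       121.4716
  5        33.75        29.5767       147.8837
  6     1,033.75       882.3223     5,293.9338
  Σ                  1,038.3322     5,753.7292
Price P = Σ PV = 1,038.3322.
Macaulay duration = Σ(t·PV) / P = 5,753.7292 / 1,038.3322 = 5.54132 half-year periods.
In years: 5.54132 / 2 = 2.77066 years.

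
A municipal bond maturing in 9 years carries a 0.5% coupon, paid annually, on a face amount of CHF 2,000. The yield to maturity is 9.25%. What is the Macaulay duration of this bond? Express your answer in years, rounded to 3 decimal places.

Periodic yield y = 0.0925. Discount each cash flow and weight by its year:
  t   CF        PV=CF/(1+0.0925)^t    t·PV
  1        10.00         9.1533         9.1533
  2        10.00         8.3783        16.7566
  3        10.00         7.6689        23.0068
  4        10.00         7.0196        28.0785
  5        10.00         6.4253        32.1265
  6        10.00         5.8813        35.2876
  7        10.00         5.3833        37.6832
  8        10.00         4.9275        39.4202
  9     2,010.00       906.5736     8,159.1620
  Σ                    961.4112     8,380.6748
Price P = Σ PV = 961.4112.
Macaulay duration = Σ(t·PV) / P = 8,380.6748 / 961.4112 = 8.71706 years.

8.717 years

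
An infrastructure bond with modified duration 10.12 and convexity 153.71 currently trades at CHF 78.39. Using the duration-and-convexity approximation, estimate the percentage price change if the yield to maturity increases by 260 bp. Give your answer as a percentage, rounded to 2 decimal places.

-21.12%

Duration effect: -D_mod·Δy = -10.12 × (+0.026) = -0.263120
Convexity effect: ½·C·(Δy)² = 0.5 × 153.71 × (0.026)² = +0.05195398
ΔP/P ≈ -0.263120 + 0.05195398 = -0.21116602
= -21.116602%.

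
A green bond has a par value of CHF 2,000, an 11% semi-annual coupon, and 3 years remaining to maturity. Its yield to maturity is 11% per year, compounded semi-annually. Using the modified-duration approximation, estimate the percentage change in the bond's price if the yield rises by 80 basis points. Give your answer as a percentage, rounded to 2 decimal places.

Periodic yield y = 0.055. Modified duration first:
  t   CF        PV=CF/(1+0.055)^t    t·PV
  1       110.00       104.2654       104.2654
  2       110.00        98.8298       197.6595
  3       110.00        93.6775       281.0325
  4       110.00        88.7938       355.1754
  5       110.00        84.1648       420.8239
  6     2,110.00     1,530.2687     9,181.6122
  Σ                  2,000.0000    10,540.5690
P = 2,000.0000; D_Mac = 5.27028 half-year periods = 2.63514 yrs; D_mod = 2.63514/(1+0.055) = 2.49777 yrs.
ΔP/P ≈ -D_mod · Δy = -2.49777 × (+0.008) = -0.019982 = -1.9982%.

-2.00%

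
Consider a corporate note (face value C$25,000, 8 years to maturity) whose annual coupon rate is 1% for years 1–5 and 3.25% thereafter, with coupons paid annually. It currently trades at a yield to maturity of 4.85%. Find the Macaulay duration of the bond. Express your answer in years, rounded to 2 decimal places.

7.63 years

Periodic yield y = 0.0485. Discount each cash flow and weight by its year:
  t   CF        PV=CF/(1+0.0485)^t    t·PV
  1       250.00       238.4359       238.4359
  2       250.00       227.4066       454.8133
  3       250.00       216.8876       650.6628
  4       250.00       206.8551       827.4205
  5       250.00       197.2867       986.4336
  6       812.50       611.5230     3,669.1377
  7       812.50       583.2360     4,082.6520
  8    25,812.50    17,671.8734   141,374.9869
  Σ                 19,953.5042   152,284.5425
Price P = Σ PV = 19,953.5042.
Macaulay duration = Σ(t·PV) / P = 152,284.5425 / 19,953.5042 = 7.63197 years.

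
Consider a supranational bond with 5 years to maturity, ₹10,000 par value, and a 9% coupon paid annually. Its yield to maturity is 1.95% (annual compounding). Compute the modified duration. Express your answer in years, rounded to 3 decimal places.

Periodic yield y = 0.0195. First find Macaulay duration:
  t   CF        PV=CF/(1+0.0195)^t    t·PV
  1       900.00       882.7857       882.7857
  2       900.00       865.9006     1,731.8012
  3       900.00       849.3385     2,548.0155
  4       900.00       833.0932     3,332.3728
  5    10,900.00     9,896.6987    49,483.4934
  Σ                 13,327.8167    57,978.4686
P = 13,327.8167; Macaulay duration = 57,978.4686 / 13,327.8167 = 4.35019 years.
Modified duration = D_Mac / (1 + y) = 4.35019 / 1.0195 = 4.26698 years.

4.267 years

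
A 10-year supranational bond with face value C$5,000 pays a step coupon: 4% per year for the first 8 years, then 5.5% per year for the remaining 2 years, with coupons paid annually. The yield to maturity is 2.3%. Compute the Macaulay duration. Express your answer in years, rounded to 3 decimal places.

Periodic yield y = 0.023. Discount each cash flow and weight by its year:
  t   CF        PV=CF/(1+0.023)^t    t·PV
  1       200.00       195.5034       195.5034
  2       200.00       191.1079       382.2159
  3       200.00       186.8113       560.4338
  4       200.00       182.6112       730.4449
  5       200.00       178.5056       892.5280
  6       200.00       174.4923     1,046.9536
  7       200.00       170.5692     1,193.9843
  8       200.00       166.7343     1,333.8743
  9       275.00       224.1052     2,016.9471
  10    5,275.00     4,202.0975    42,020.9752
  Σ                  5,872.5379    50,373.8604
Price P = Σ PV = 5,872.5379.
Macaulay duration = Σ(t·PV) / P = 50,373.8604 / 5,872.5379 = 8.57787 years.

8.578 years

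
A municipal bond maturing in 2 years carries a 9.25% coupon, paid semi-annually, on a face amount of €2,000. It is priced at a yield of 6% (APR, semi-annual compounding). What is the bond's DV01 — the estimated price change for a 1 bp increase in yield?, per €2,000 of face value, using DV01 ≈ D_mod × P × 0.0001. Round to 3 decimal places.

Periodic yield y = 0.03.
  t   CF        PV=CF/(1+0.03)^t    t·PV
  1        92.50        89.8058        89.8058
  2        92.50        87.1901       174.3802
  3        92.50        84.6506       253.9518
  4     2,092.50     1,859.1591     7,436.6366
  Σ                  2,120.8057     7,954.7745
P = 2,120.8057; D_Mac = 3.75083 half-year periods = 1.87541 yrs; D_mod = 1.82079 yrs.
DV01 ≈ 1.82079 × 2,120.8057 × 0.0001 = 0.386154.

€0.386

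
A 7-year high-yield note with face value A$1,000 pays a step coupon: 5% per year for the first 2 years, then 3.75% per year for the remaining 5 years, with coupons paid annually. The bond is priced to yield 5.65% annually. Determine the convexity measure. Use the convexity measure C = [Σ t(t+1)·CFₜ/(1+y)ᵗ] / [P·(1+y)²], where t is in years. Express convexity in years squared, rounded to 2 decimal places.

41.96

With y = 0.0565:
  t   CF        PV=CF/(1+0.0565)^t    t·PV        t(t+1)·PV
  1        50.00        47.3261        47.3261          94.6522
  2        50.00        44.7952        89.5903         268.7709
  3        37.50        31.7997        95.3990         381.5962
  4        37.50        30.0991       120.3963         601.9817
  5        37.50        28.4894       142.4472         854.6829
  6        37.50        26.9659       161.7952       1,132.5661
  7     1,037.50       706.1575     4,943.1027      39,544.8218
  Σ                    915.6328     5,600.0568      42,879.0717
P = 915.6328.
Convexity = Σ t(t+1)·PV / [P·(1+y)²] = 42,879.0717 / (915.6328 × 1.116192) = 41.95513.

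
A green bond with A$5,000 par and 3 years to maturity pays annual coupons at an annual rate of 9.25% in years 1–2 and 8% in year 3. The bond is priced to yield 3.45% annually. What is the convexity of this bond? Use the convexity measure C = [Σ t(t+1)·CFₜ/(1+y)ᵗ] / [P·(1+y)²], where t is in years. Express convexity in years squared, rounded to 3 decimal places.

10.066

With y = 0.0345:
  t   CF        PV=CF/(1+0.0345)^t    t·PV        t(t+1)·PV
  1       462.50       447.0759       447.0759         894.1518
  2       462.50       432.1661       864.3323       2,592.9969
  3     5,400.00     4,877.5561    14,632.6684      58,530.6734
  Σ                  5,756.7982    15,944.0765      62,017.8221
P = 5,756.7982.
Convexity = Σ t(t+1)·PV / [P·(1+y)²] = 62,017.8221 / (5,756.7982 × 1.070190) = 10.06641.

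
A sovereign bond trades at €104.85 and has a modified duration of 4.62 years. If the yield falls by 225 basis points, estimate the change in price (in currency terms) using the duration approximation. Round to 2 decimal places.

+€10.90

Duration approximation: ΔP/P ≈ -D_mod · Δy = -4.62 × (-0.0225) = +0.103950.
ΔP ≈ 104.85 × (+0.103950) = +10.8991575.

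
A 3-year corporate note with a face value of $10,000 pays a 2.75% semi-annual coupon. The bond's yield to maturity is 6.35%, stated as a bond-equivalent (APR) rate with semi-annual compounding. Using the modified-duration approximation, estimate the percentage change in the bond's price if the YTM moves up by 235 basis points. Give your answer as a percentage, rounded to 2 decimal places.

Periodic yield y = 0.03175. Modified duration first:
  t   CF        PV=CF/(1+0.03175)^t    t·PV
  1       137.50       133.2687       133.2687
  2       137.50       129.1676       258.3353
  3       137.50       125.1928       375.5783
  4       137.50       121.3402       485.3609
  5       137.50       117.6062       588.0311
  6    10,137.50     8,403.9605    50,423.7629
  Σ                  9,030.5361    52,264.3373
P = 9,030.5361; D_Mac = 5.78751 half-year periods = 2.89376 yrs; D_mod = 2.89376/(1+0.03175) = 2.80471 yrs.
ΔP/P ≈ -D_mod · Δy = -2.80471 × (+0.0235) = -0.065911 = -6.5911%.

-6.59%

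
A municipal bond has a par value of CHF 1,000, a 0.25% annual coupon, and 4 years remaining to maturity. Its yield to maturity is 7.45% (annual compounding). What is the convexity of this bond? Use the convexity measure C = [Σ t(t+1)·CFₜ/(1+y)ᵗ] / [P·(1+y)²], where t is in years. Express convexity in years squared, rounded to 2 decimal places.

17.22

With y = 0.0745:
  t   CF        PV=CF/(1+0.0745)^t    t·PV        t(t+1)·PV
  1         2.50         2.3267         2.3267           4.6533
  2         2.50         2.1653         4.3307          12.9921
  3         2.50         2.0152         6.0456          24.1825
  4     1,002.50       752.0708     3,008.2830      15,041.4151
  Σ                    758.5780     3,020.9860      15,083.2431
P = 758.5780.
Convexity = Σ t(t+1)·PV / [P·(1+y)²] = 15,083.2431 / (758.5780 × 1.154550) = 17.22192.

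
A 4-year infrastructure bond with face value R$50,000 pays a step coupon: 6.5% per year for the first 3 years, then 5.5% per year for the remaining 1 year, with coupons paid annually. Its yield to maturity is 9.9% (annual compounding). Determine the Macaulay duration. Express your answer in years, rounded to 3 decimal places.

Periodic yield y = 0.099. Discount each cash flow and weight by its year:
  t   CF        PV=CF/(1+0.099)^t    t·PV
  1     3,250.00     2,957.2338     2,957.2338
  2     3,250.00     2,690.8406     5,381.6813
  3     3,250.00     2,448.4446     7,345.3338
  4    52,750.00    36,160.2725   144,641.0899
  Σ                 44,256.7916   160,325.3388
Price P = Σ PV = 44,256.7916.
Macaulay duration = Σ(t·PV) / P = 160,325.3388 / 44,256.7916 = 3.62262 years.

3.623 years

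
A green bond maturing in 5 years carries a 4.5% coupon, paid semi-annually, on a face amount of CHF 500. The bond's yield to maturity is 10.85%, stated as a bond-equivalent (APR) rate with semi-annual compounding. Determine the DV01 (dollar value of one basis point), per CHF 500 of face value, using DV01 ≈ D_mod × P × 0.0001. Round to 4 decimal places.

CHF 0.1603

Periodic yield y = 0.05425.
  t   CF        PV=CF/(1+0.05425)^t    t·PV
  1        11.25        10.6711        10.6711
  2        11.25        10.1220        20.2440
  3        11.25         9.6011        28.8033
  4        11.25         9.1071        36.4282
  5        11.25         8.6384        43.1921
  6        11.25         8.1939        49.1634
  7        11.25         7.7723        54.4058
  8        11.25         7.3723        58.9785
  9        11.25         6.9929        62.9365
  10      511.25       301.4375     3,014.3746
  Σ                    379.9085     3,379.1976
P = 379.9085; D_Mac = 8.89477 half-year periods = 4.44738 yrs; D_mod = 4.21853 yrs.
DV01 ≈ 4.21853 × 379.9085 × 0.0001 = 0.160265.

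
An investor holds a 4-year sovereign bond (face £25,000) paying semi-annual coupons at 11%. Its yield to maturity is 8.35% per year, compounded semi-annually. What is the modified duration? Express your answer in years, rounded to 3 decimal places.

Periodic yield y = 0.04175. First find Macaulay duration:
  t   CF        PV=CF/(1+0.04175)^t    t·PV
  1     1,375.00     1,319.8944     1,319.8944
  2     1,375.00     1,266.9973     2,533.9945
  3     1,375.00     1,216.2201     3,648.6603
  4     1,375.00     1,167.4779     4,669.9115
  5     1,375.00     1,120.6891     5,603.4456
  6     1,375.00     1,075.7755     6,454.6529
  7     1,375.00     1,032.6619     7,228.6330
  8    26,375.00    19,014.4775   152,115.8198
  Σ                 27,214.1936   183,575.0120
P = 27,214.1936; Macaulay duration = 183,575.0120 / 27,214.1936 = 6.74556 half-year periods = 3.37278 years.
Modified duration = D_Mac / (1 + y) = 3.37278 / 1.04175 = 3.23761 years.

3.238 years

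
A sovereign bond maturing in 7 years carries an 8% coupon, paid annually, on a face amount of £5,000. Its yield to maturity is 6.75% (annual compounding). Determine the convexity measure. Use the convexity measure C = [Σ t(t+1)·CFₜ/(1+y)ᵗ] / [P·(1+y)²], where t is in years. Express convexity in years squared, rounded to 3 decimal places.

With y = 0.0675:
  t   CF        PV=CF/(1+0.0675)^t    t·PV        t(t+1)·PV
  1       400.00       374.7073       374.7073         749.4145
  2       400.00       351.0138       702.0277       2,106.0830
  3       400.00       328.8186       986.4557       3,945.8229
  4       400.00       308.0268     1,232.1071       6,160.5353
  5       400.00       288.5497     1,442.7483       8,656.4899
  6       400.00       270.3041     1,621.8248      11,352.7737
  7     5,400.00     3,418.3661    23,928.5628     191,428.5020
  Σ                  5,339.7863    30,288.4336     224,399.6213
P = 5,339.7863.
Convexity = Σ t(t+1)·PV / [P·(1+y)²] = 224,399.6213 / (5,339.7863 × 1.139556) = 36.87759.

36.878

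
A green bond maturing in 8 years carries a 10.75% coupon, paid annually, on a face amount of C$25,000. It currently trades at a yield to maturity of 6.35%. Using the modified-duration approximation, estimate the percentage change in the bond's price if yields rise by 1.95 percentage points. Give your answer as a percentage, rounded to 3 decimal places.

Periodic yield y = 0.0635. Modified duration first:
  t   CF        PV=CF/(1+0.0635)^t    t·PV
  1     2,687.50     2,527.0334     2,527.0334
  2     2,687.50     2,376.1480     4,752.2960
  3     2,687.50     2,234.2717     6,702.8152
  4     2,687.50     2,100.8667     8,403.4668
  5     2,687.50     1,975.4271     9,877.1354
  6     2,687.50     1,857.4773    11,144.8636
  7     2,687.50     1,746.5701    12,225.9905
  8    27,687.50    16,919.3545   135,354.8359
  Σ                 31,737.1487   190,988.4367
P = 31,737.1487; D_Mac = 6.01782 yrs; D_mod = 6.01782/(1+0.0635) = 5.65850 yrs.
ΔP/P ≈ -D_mod · Δy = -5.65850 × (+0.0195) = -0.110341 = -11.0341%.

-11.034%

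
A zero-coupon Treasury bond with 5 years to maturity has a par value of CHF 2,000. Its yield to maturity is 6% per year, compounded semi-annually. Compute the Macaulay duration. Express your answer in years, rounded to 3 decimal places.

A zero-coupon bond has a single cash flow at maturity, so its Macaulay duration equals its maturity: 5 years.
(Equivalently: 10 semi-annual periods ÷ 2 = 5 years.)

5.000 years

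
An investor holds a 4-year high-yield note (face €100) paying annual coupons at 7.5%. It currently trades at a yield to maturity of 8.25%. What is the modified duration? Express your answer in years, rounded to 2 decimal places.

3.32 years

Periodic yield y = 0.0825. First find Macaulay duration:
  t   CF        PV=CF/(1+0.0825)^t    t·PV
  1         7.50         6.9284         6.9284
  2         7.50         6.4004        12.8008
  3         7.50         5.9126        17.7378
  4       107.50        78.2883       313.1532
  Σ                     97.5297       350.6201
P = 97.5297; Macaulay duration = 350.6201 / 97.5297 = 3.59501 years.
Modified duration = D_Mac / (1 + y) = 3.59501 / 1.0825 = 3.32103 years.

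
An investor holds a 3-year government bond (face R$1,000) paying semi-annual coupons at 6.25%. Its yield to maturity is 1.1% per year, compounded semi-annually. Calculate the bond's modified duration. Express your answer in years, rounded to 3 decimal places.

2.784 years

Periodic yield y = 0.0055. First find Macaulay duration:
  t   CF        PV=CF/(1+0.0055)^t    t·PV
  1        31.25        31.0791        31.0791
  2        31.25        30.9091        61.8181
  3        31.25        30.7400        92.2200
  4        31.25        30.5719       122.2874
  5        31.25        30.4046       152.0231
  6     1,031.25       997.8644     5,987.1862
  Σ                  1,151.5690     6,446.6139
P = 1,151.5690; Macaulay duration = 6,446.6139 / 1,151.5690 = 5.59811 half-year periods = 2.79906 years.
Modified duration = D_Mac / (1 + y) = 2.79906 / 1.0055 = 2.78375 years.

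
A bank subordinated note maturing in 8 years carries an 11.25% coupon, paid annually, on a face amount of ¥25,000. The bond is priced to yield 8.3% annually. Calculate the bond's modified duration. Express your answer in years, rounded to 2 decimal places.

Periodic yield y = 0.083. First find Macaulay duration:
  t   CF        PV=CF/(1+0.083)^t    t·PV
  1     2,812.50     2,596.9529     2,596.9529
  2     2,812.50     2,397.9251     4,795.8502
  3     2,812.50     2,214.1506     6,642.4519
  4     2,812.50     2,044.4604     8,177.8416
  5     2,812.50     1,887.7751     9,438.8754
  6     2,812.50     1,743.0979    10,458.5877
  7     2,812.50     1,609.5087    11,266.5611
  8    27,812.50    14,696.4478   117,571.5821
  Σ                 29,190.3186   170,948.7029
P = 29,190.3186; Macaulay duration = 170,948.7029 / 29,190.3186 = 5.85635 years.
Modified duration = D_Mac / (1 + y) = 5.85635 / 1.083 = 5.40752 years.

5.41 years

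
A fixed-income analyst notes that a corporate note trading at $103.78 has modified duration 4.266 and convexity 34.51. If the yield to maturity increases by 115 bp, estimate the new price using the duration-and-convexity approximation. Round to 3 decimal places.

Duration effect: -D_mod·Δy = -4.266 × (+0.0115) = -0.049059
Convexity effect: ½·C·(Δy)² = 0.5 × 34.51 × (0.0115)² = +0.00228197375
ΔP/P ≈ -0.049059 + 0.00228197375 = -0.04677702625
New price ≈ 103.78 × (1 - 0.04677702625) = 98.925480215775.

$98.925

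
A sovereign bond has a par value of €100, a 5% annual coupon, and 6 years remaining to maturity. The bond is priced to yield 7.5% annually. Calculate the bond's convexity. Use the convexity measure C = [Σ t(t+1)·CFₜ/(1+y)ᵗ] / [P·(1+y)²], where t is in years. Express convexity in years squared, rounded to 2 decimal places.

With y = 0.075:
  t   CF        PV=CF/(1+0.075)^t    t·PV        t(t+1)·PV
  1         5.00         4.6512         4.6512           9.3023
  2         5.00         4.3267         8.6533          25.9600
  3         5.00         4.0248        12.0744          48.2976
  4         5.00         3.7440        14.9760          74.8801
  5         5.00         3.4828        17.4140         104.4838
  6       105.00        68.0360       408.2158       2,857.5103
  Σ                     88.2654       465.9846       3,120.4341
P = 88.2654.
Convexity = Σ t(t+1)·PV / [P·(1+y)²] = 3,120.4341 / (88.2654 × 1.155625) = 30.59199.

30.59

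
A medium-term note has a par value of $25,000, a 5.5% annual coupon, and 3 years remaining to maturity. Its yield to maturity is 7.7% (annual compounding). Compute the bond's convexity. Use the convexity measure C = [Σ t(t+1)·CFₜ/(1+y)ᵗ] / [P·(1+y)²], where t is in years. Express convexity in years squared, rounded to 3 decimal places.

9.618

With y = 0.077:
  t   CF        PV=CF/(1+0.077)^t    t·PV        t(t+1)·PV
  1     1,375.00     1,276.6945     1,276.6945       2,553.3890
  2     1,375.00     1,185.4174     2,370.8348       7,112.5043
  3    26,375.00    21,112.7769    63,338.3307     253,353.3227
  Σ                 23,574.8888    66,985.8600     263,019.2161
P = 23,574.8888.
Convexity = Σ t(t+1)·PV / [P·(1+y)²] = 263,019.2161 / (23,574.8888 × 1.159929) = 9.61848.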